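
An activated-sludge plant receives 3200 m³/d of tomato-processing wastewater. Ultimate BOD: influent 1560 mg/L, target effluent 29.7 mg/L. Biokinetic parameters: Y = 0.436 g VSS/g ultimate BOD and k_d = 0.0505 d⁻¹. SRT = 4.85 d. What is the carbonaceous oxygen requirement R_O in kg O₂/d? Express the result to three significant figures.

The observed yield is Y_obs = Y/(1 + k_d·θ_c) = 0.436 / (1 + 0.0505 × 4.85) = 0.436 / 1.245 = 0.3502 g VSS per g ultimate BOD removed.
ΔS = 1560 − 29.7 = 1530 mg/L, so the substrate removal rate is 3200 × 1530/1000 = 4897 kg ultimate BOD/d.
Net sludge production P_X = 0.3502 × 4897 = 1715 kg VSS/d.
R_O = Q·(S₀ − S) − 1.42·P_X = 4897 − 1.42 × 1715 = 2462 kg O₂/d.

R_O ≈ 2460 kg O₂/d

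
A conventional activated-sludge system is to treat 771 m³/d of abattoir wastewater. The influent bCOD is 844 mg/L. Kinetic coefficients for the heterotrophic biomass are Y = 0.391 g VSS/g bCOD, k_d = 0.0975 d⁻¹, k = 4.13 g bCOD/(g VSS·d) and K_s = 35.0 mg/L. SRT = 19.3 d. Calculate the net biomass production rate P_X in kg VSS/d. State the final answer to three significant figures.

From the Monod/SRT balance for a CMAS, S = K_s·(1+k_d θ_c)/[θ_c·(Y k − k_d) − 1] = 35.0 × (1 + 0.0975 × 19.3) / [19.3 × (0.391 × 4.13 − 0.0975) − 1] = 100.9 / 28.28 = 3.566 mg/L.
The observed yield is Y_obs = Y/(1 + k_d·θ_c) = 0.391 / (1 + 0.0975 × 19.3) = 0.391 / 2.882 = 0.1357 g VSS per g bCOD removed.
Substrate removed = Q·(S₀ − S) = 771 m³/d × (844 − 3.57) g/m³ = 6.48×10^5 g/d = 648.0 kg/d.
Biomass produced: P_X = Y_obs·Q·ΔS = 0.1357 × 648.0 ≈ 87.92 kg VSS/d.

P_X ≈ 87.9 kg VSS/d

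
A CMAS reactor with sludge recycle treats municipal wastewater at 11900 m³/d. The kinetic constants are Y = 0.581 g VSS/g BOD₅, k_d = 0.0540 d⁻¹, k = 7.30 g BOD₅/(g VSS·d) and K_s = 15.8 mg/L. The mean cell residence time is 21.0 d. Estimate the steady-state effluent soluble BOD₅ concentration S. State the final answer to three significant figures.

S ≈ 0.388 mg/L

From the Monod/SRT balance for a CMAS, S = K_s·(1+k_d θ_c)/[θ_c·(Y k − k_d) − 1] = 15.8 × (1 + 0.0540 × 21.0) / [21.0 × (0.581 × 7.30 − 0.0540) − 1] = 33.72 / 86.93 = 0.3879 mg/L.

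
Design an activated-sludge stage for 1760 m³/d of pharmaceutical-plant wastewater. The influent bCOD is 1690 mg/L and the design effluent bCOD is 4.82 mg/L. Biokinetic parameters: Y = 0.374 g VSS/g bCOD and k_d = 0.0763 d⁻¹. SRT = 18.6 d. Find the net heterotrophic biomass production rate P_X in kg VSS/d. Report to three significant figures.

The observed yield is Y_obs = Y/(1 + k_d·θ_c) = 0.374 / (1 + 0.0763 × 18.6) = 0.374 / 2.419 = 0.1546 g VSS per g bCOD removed.
ΔS = 1690 − 4.82 = 1685 mg/L, so the substrate removal rate is 1760 × 1685/1000 = 2966 kg bCOD/d.
Net biomass production P_X = Y_obs × Q·(S₀ − S) = 0.1546 × 2966 = 458.5 kg VSS/d.

P_X ≈ 459 kg VSS/d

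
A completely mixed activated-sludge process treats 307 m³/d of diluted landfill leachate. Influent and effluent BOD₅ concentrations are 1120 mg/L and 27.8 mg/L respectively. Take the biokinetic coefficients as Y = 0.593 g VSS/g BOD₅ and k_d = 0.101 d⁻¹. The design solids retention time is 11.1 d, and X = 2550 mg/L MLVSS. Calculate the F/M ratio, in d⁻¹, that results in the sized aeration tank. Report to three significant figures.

From the SRT design equation V = Y Q (S₀−S) θ_c / [X (1 + k_d θ_c)] = 0.593 × 307 × (1120 − 27.8) × 11.1 / [2550 × (1 + 0.101 × 11.1)] = 2.21×10^6 / 5409 = 408.1 m³.
F/M = Q·S₀ / (V·X) = 307 × 1120 / (408.1 × 2550) = 0.3304 g BOD₅·(g VSS·d)⁻¹.

F/M ≈ 0.330 d⁻¹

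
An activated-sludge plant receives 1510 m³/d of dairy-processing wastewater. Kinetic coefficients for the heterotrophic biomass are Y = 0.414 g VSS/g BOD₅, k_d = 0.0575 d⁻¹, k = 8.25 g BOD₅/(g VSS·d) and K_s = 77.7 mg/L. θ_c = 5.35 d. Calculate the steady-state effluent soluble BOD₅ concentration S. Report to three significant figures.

For a completely mixed reactor with recycle the Lawrence–McCarty relation gives S = K_s·(1 + k_d·θ_c) / [θ_c·(Y·k − k_d) − 1] = 77.7 × (1 + 0.0575 × 5.35) / [5.35 × (0.414 × 8.25 − 0.0575) − 1] = 101.6 / 16.97 = 5.989 mg/L.

S ≈ 5.99 mg/L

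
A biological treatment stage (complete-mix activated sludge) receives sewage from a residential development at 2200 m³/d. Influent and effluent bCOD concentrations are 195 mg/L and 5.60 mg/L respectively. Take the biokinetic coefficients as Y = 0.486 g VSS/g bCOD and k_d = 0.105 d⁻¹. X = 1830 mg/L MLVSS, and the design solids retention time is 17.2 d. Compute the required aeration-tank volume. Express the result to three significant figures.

V ≈ 678 m³

Rearranging the biomass balance for a CMAS with decay, V = Y·Q·ΔS·θ_c / [X·(1+k_d θ_c)] = 0.486 × 2200 × (195 − 5.60) × 17.2 / [1830 × (1 + 0.105 × 17.2)] = 3.48×10^6 / 5135 = 678.3 m³.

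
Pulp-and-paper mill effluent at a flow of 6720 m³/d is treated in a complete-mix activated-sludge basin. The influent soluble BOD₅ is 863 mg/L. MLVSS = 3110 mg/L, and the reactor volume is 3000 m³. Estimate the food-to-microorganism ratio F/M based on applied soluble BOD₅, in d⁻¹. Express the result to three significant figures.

F/M ≈ 0.622 d⁻¹

Food-to-microorganism ratio F/M = Q S₀ / (V X) = 6720 × 863 / (3000 × 3110) = 0.6216 d⁻¹.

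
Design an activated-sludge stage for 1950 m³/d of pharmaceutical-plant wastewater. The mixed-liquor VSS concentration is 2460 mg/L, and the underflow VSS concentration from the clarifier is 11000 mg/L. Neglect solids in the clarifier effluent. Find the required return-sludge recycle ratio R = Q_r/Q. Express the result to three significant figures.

Mass balance around the secondary clarifier (neglecting effluent solids): R = X / (X_r − X) = 2460 / (11000 − 2460) = 0.2881.

R ≈ 0.288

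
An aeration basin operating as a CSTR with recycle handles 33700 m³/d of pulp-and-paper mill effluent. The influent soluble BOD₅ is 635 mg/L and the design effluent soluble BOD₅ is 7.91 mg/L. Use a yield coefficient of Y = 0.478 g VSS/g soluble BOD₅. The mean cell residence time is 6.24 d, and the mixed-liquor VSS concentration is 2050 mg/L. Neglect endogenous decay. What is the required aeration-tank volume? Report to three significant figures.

V·X = Y·Q·ΔS·θ_c gives V = 0.478 × 33700 × (635 − 7.91) × 6.24 / 2050 = 30748 m³.

V ≈ 30700 m³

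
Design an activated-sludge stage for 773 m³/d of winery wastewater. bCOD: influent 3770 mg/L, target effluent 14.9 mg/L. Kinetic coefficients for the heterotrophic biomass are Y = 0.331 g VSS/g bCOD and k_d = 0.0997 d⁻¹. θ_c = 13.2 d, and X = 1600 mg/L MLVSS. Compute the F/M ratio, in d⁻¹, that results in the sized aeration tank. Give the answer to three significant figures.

Rearranging the biomass balance for a CMAS with decay, V = Y·Q·ΔS·θ_c / [X·(1+k_d θ_c)] = 0.331 × 773 × (3770 − 14.9) × 13.2 / [1600 × (1 + 0.0997 × 13.2)] = 1.27×10^7 / 3706 = 3422 m³.
F/M = Q·S₀ / (V·X) = 773 × 3770 / (3422 × 1600) = 0.5322 g bCOD·(g VSS·d)⁻¹.

F/M ≈ 0.532 d⁻¹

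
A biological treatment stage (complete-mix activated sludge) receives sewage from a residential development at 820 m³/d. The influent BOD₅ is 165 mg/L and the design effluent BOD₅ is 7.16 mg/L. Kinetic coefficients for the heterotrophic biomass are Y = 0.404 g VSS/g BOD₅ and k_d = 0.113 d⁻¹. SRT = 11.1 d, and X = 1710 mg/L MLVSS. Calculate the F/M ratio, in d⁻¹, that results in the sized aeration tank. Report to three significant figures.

Steady-state biomass mass balance: V·X·(1 + k_d·θ_c) = Y·Q·(S₀ − S)·θ_c, so V = 0.404 × 820 × (165 − 7.16) × 11.1 / [1710 × (1 + 0.113 × 11.1)] = 5.8×10^5 / 3855 = 150.6 m³.
Food-to-microorganism ratio F/M = Q S₀ / (V X) = 820 × 165 / (150.6 × 1710) = 0.5255 d⁻¹.

F/M ≈ 0.526 d⁻¹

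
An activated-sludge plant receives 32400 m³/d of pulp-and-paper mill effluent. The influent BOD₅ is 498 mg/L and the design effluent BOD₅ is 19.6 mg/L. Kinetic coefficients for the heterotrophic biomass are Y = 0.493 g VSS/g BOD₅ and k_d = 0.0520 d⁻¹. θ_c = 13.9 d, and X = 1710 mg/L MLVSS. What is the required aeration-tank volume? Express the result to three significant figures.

V ≈ 36100 m³

Rearranging the biomass balance for a CMAS with decay, V = Y·Q·ΔS·θ_c / [X·(1+k_d θ_c)] = 0.493 × 32400 × (498 − 19.6) × 13.9 / [1710 × (1 + 0.0520 × 13.9)] = 1.06×10^8 / 2946 = 36055 m³.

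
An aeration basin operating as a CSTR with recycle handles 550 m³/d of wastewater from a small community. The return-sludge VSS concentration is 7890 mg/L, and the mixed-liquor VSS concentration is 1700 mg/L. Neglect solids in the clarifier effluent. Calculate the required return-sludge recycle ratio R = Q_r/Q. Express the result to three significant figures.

R ≈ 0.275

Mass balance around the secondary clarifier (neglecting effluent solids): R = X / (X_r − X) = 1700 / (7890 − 1700) = 0.2746.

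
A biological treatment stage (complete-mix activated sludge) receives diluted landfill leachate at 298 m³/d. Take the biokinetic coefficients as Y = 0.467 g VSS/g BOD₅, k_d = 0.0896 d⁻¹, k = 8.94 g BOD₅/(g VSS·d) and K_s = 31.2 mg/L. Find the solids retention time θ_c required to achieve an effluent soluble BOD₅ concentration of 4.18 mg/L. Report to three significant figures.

From 1/θ_c = Y·k·S/(K_s + S) − k_d: Y·k·S/(K_s+S) = 0.467 × 8.94 × 4.18 / (31.2 + 4.18) = 0.4933 d⁻¹.
1/θ_c = 0.4933 − 0.0896 = 0.4037 d⁻¹, so θ_c = 2.477 d.

θ_c ≈ 2.48 d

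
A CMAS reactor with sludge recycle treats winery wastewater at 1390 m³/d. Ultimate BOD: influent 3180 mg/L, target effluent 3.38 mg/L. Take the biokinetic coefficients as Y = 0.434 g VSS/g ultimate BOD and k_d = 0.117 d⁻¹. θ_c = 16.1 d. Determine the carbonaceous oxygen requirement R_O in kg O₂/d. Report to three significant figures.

R_O ≈ 3470 kg O₂/d

Correct the yield for decay: Y_obs = Y/(1 + k_d θ_c) = 0.434 / (1 + 0.117 × 16.1) = 0.434 / 2.884 = 0.1505.
Q·(S₀ − S) = 1390 × (3180 − 3.38) × 10⁻³ = 4416 kg/d removed.
Biomass synthesised: P_X = Y_obs × 4416 = 664.5 kg VSS/d.
R_O = Q·(S₀ − S) − 1.42·P_X = 4416 − 1.42 × 664.5 = 3472 kg O₂/d.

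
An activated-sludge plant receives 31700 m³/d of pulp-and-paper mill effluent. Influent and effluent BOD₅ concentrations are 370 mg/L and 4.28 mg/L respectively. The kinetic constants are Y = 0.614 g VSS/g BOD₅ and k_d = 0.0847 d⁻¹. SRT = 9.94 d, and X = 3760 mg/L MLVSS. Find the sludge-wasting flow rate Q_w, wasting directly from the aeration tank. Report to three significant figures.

Q_w ≈ 1030 m³/d

From the SRT design equation V = Y Q (S₀−S) θ_c / [X (1 + k_d θ_c)] = 0.614 × 31700 × (370 − 4.28) × 9.94 / [3760 × (1 + 0.0847 × 9.94)] = 7.08×10^7 / 6926 = 10217 m³.
With mixed-liquor wasting, θ_c = V/Q_w, so Q_w = V/θ_c = 10217/9.94 = 1028 m³/d.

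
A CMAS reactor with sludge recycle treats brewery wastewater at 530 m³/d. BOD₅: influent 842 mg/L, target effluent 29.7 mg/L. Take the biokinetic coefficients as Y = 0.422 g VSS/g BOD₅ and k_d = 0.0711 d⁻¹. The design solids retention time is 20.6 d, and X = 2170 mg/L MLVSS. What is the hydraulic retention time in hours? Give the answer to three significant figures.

Rearranging the biomass balance for a CMAS with decay, V = Y·Q·ΔS·θ_c / [X·(1+k_d θ_c)] = 0.422 × 530 × (842 − 29.7) × 20.6 / [2170 × (1 + 0.0711 × 20.6)] = 3.74×10^6 / 5348 = 699.8 m³.
Hydraulic retention time τ = V/Q = 699.8 / 530 = 1.320 d = 31.69 h.

τ ≈ 31.7 h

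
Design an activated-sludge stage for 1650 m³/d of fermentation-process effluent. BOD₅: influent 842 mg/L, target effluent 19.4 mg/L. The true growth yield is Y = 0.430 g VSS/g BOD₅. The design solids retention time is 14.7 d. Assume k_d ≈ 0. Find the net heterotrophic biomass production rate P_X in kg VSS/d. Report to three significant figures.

Since k_d ≈ 0, Y_obs = Y = 0.430 g VSS/g BOD₅.
Mass of BOD₅ removed per day: Q(S₀ − S) = 1650 × 822.6 g/m³ = 1357 kg/d.
P_X = Y_obs · Q(S₀ − S) = 0.4300 × 1357 = 583.6 kg VSS/d.

P_X ≈ 584 kg VSS/d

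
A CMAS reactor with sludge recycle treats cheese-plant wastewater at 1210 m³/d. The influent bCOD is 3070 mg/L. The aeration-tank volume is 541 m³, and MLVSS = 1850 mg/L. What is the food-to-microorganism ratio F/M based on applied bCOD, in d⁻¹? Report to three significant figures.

F/M ≈ 3.71 d⁻¹

F/M = Q·S₀ / (V·X) = 1210 × 3070 / (541.0 × 1850) = 3.712 g bCOD·(g VSS·d)⁻¹.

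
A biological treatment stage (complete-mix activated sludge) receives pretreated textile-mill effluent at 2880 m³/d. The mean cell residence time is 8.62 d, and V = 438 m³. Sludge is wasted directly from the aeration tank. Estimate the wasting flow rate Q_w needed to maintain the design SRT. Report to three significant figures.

Q_w ≈ 50.8 m³/d

For wasting at MLVSS concentration, Q_w = V/θ_c = 438.0/8.62 = 50.81 m³/d.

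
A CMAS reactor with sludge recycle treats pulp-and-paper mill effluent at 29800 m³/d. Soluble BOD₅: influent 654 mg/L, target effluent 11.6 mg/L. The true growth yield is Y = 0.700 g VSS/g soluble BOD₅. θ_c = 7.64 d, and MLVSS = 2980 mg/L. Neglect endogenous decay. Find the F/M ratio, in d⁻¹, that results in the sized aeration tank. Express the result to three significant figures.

F/M ≈ 0.190 d⁻¹

Biomass mass balance (decay neglected): V·X = Y·Q·(S₀ − S)·θ_c, so V = 0.700 × 29800 × (654 − 11.6) × 7.64 / 2980 = 34356 m³.
F/M = Q·S₀ / (V·X) = 29800 × 654 / (34356 × 2980) = 0.1904 g soluble BOD₅·(g VSS·d)⁻¹.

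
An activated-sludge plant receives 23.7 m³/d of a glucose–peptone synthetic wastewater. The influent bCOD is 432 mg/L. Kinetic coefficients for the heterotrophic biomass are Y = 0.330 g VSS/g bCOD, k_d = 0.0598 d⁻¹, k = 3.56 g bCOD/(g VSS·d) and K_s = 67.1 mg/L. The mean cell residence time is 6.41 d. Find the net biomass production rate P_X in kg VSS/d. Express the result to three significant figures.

Effluent substrate depends only on kinetics and SRT: S = K_s(1 + k_d θ_c) / [θ_c(Yk − k_d) − 1] = 67.1 × (1 + 0.0598 × 6.41) / [6.41 × (0.330 × 3.56 − 0.0598) − 1] = 92.82 / 6.147 = 15.10 mg/L.
Correct the yield for decay: Y_obs = Y/(1 + k_d θ_c) = 0.330 / (1 + 0.0598 × 6.41) = 0.330 / 1.383 = 0.2386.
Q·(S₀ − S) = 23.7 × (432 − 15.1) × 10⁻³ = 9.881 kg/d removed.
So the net sludge growth is P_X = 0.2386 × 9.881 = 2.357 kg VSS/d.

P_X ≈ 2.36 kg VSS/d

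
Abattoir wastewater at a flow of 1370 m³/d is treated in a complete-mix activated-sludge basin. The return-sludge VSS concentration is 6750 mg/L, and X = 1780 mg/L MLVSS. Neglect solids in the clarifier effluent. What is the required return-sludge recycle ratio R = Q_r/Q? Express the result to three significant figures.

R ≈ 0.358

R = Q_r/Q = X/(X_r − X) = 1780 / (6750 − 1780) = 0.3581.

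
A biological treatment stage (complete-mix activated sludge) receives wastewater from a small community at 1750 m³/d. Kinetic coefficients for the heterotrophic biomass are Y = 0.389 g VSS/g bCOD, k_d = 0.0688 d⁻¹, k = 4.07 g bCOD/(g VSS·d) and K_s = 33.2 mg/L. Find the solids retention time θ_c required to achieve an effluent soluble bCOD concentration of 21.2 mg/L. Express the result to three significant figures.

θ_c ≈ 1.82 d

At the target effluent, Y k S/(K_s+S) = 0.389×4.07×21.2/54.40 = 0.6170 d⁻¹.
θ_c = 1/(μ − k_d) = 1/(0.6170 − 0.0688) = 1/0.5482 = 1.824 d.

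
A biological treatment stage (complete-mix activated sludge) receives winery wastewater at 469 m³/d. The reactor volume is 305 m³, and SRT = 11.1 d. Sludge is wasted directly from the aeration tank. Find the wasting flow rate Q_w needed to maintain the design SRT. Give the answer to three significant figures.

Wasting from the aeration tank: Q_w = V / θ_c = 305.0 / 11.1 = 27.48 m³/d.

Q_w ≈ 27.5 m³/d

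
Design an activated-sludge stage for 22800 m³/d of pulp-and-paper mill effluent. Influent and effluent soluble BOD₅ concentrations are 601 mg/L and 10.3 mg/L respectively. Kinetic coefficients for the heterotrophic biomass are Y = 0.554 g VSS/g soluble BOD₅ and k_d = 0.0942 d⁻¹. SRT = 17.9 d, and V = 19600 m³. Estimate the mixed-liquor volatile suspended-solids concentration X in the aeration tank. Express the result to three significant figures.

From V·X·(1 + k_d·θ_c) = Y·Q·(S₀ − S)·θ_c: X = 0.554 × 22800 × (601 − 10.3) × 17.9 / [19600 × (1 + 0.0942 × 17.9)] = 2537 mg/L.

X ≈ 2540 mg/L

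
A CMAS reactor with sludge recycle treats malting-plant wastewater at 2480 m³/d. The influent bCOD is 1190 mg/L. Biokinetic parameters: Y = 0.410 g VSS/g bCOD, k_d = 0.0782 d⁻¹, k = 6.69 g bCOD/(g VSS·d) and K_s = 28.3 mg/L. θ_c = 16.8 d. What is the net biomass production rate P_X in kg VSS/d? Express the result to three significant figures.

For a completely mixed reactor with recycle the Lawrence–McCarty relation gives S = K_s·(1 + k_d·θ_c) / [θ_c·(Y·k − k_d) − 1] = 28.3 × (1 + 0.0782 × 16.8) / [16.8 × (0.410 × 6.69 − 0.0782) − 1] = 65.48 / 43.77 = 1.496 mg/L.
Observed yield with endogenous decay: Y_obs = Y / (1 + k_d·θ_c) = 0.410 / (1 + 0.0782 × 16.8) = 0.410 / 2.314 = 0.1772 g VSS/g bCOD.
ΔS = 1190 − 1.50 = 1188 mg/L, so the substrate removal rate is 2480 × 1188/1000 = 2947 kg bCOD/d.
Net biomass production P_X = Y_obs × Q·(S₀ − S) = 0.1772 × 2947 = 522.3 kg VSS/d.

P_X ≈ 522 kg VSS/d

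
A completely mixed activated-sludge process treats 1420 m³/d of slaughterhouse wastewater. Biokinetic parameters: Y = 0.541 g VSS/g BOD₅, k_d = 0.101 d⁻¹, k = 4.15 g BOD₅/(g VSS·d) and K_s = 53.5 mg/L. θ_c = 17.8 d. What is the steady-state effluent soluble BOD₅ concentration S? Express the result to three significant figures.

For a completely mixed reactor with recycle the Lawrence–McCarty relation gives S = K_s·(1 + k_d·θ_c) / [θ_c·(Y·k − k_d) − 1] = 53.5 × (1 + 0.101 × 17.8) / [17.8 × (0.541 × 4.15 − 0.101) − 1] = 149.7 / 37.17 = 4.027 mg/L.

S ≈ 4.03 mg/L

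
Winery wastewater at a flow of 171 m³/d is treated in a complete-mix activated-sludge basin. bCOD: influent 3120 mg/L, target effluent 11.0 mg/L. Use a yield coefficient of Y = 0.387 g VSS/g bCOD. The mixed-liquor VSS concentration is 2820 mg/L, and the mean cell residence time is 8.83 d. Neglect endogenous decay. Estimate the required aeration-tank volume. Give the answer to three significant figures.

V·X = Y·Q·ΔS·θ_c gives V = 0.387 × 171 × (3120 − 11.0) × 8.83 / 2820 = 644.2 m³.

V ≈ 644 m³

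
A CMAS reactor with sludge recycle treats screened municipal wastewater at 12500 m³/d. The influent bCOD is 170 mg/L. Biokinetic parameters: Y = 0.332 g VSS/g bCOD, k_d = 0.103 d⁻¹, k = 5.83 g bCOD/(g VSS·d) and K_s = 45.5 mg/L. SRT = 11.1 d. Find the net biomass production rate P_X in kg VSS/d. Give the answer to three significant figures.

P_X ≈ 319 kg VSS/d

Effluent substrate depends only on kinetics and SRT: S = K_s(1 + k_d θ_c) / [θ_c(Yk − k_d) − 1] = 45.5 × (1 + 0.103 × 11.1) / [11.1 × (0.332 × 5.83 − 0.103) − 1] = 97.52 / 19.34 = 5.042 mg/L.
Correct the yield for decay: Y_obs = Y/(1 + k_d θ_c) = 0.332 / (1 + 0.103 × 11.1) = 0.332 / 2.143 = 0.1549.
Mass of bCOD removed per day: Q(S₀ − S) = 12500 × 165.0 g/m³ = 2062 kg/d.
So the net sludge growth is P_X = 0.1549 × 2062 = 319.4 kg VSS/d.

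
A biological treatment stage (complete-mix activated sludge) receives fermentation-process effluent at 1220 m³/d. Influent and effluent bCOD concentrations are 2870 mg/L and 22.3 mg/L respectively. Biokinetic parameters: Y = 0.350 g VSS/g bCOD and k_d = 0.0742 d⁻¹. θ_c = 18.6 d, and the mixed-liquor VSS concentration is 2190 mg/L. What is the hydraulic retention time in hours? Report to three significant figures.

τ ≈ 85.4 h

Rearranging the biomass balance for a CMAS with decay, V = Y·Q·ΔS·θ_c / [X·(1+k_d θ_c)] = 0.350 × 1220 × (2870 − 22.3) × 18.6 / [2190 × (1 + 0.0742 × 18.6)] = 2.26×10^7 / 5212 = 4339 m³.
Hydraulic retention time τ = V/Q = 4339 / 1220 = 3.557 d = 85.36 h.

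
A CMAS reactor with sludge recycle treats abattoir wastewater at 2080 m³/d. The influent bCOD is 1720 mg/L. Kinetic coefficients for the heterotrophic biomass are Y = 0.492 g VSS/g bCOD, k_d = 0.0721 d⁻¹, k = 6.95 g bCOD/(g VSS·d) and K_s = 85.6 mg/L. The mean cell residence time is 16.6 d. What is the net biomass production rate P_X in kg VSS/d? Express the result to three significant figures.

P_X ≈ 800 kg VSS/d

Effluent substrate depends only on kinetics and SRT: S = K_s(1 + k_d θ_c) / [θ_c(Yk − k_d) − 1] = 85.6 × (1 + 0.0721 × 16.6) / [16.6 × (0.492 × 6.95 − 0.0721) − 1] = 188.1 / 54.57 = 3.446 mg/L.
Y_obs = Y / (1 + k_d θ_c) = 0.492 / (1 + 0.0721 × 16.6) = 0.492 / 2.197 = 0.2240.
Q·(S₀ − S) = 2080 × (1720 − 3.45) × 10⁻³ = 3570 kg/d removed.
P_X = Y_obs · Q(S₀ − S) = 0.2240 × 3570 = 799.6 kg VSS/d.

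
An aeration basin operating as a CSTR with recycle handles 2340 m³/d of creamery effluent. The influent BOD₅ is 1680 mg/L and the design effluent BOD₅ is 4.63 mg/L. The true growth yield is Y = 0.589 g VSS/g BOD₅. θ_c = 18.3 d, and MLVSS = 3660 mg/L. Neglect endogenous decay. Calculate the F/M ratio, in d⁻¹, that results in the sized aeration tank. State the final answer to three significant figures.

F/M ≈ 0.0930 d⁻¹

Biomass mass balance (decay neglected): V·X = Y·Q·(S₀ − S)·θ_c, so V = 0.589 × 2340 × (1680 − 4.63) × 18.3 / 3660 = 11545 m³.
Food-to-microorganism ratio F/M = Q S₀ / (V X) = 2340 × 1680 / (11545 × 3660) = 0.09303 d⁻¹.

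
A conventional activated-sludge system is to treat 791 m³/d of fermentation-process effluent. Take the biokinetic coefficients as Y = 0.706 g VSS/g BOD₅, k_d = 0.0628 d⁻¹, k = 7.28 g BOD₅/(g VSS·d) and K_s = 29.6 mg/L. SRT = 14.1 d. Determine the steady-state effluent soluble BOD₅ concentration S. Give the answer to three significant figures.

S ≈ 0.791 mg/L

From the Monod/SRT balance for a CMAS, S = K_s·(1+k_d θ_c)/[θ_c·(Y k − k_d) − 1] = 29.6 × (1 + 0.0628 × 14.1) / [14.1 × (0.706 × 7.28 − 0.0628) − 1] = 55.81 / 70.58 = 0.7907 mg/L.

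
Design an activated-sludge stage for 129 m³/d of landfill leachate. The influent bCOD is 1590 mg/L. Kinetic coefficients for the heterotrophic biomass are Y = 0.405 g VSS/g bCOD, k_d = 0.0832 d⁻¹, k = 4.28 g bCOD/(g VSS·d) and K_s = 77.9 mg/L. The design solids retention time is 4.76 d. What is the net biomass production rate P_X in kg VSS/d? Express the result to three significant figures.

For a completely mixed reactor with recycle the Lawrence–McCarty relation gives S = K_s·(1 + k_d·θ_c) / [θ_c·(Y·k − k_d) − 1] = 77.9 × (1 + 0.0832 × 4.76) / [4.76 × (0.405 × 4.28 − 0.0832) − 1] = 108.8 / 6.855 = 15.86 mg/L.
Observed yield with endogenous decay: Y_obs = Y / (1 + k_d·θ_c) = 0.405 / (1 + 0.0832 × 4.76) = 0.405 / 1.396 = 0.2901 g VSS/g bCOD.
Substrate removed = Q·(S₀ − S) = 129 m³/d × (1590 − 15.9) g/m³ = 2.03×10^5 g/d = 203.1 kg/d.
Net biomass production P_X = Y_obs × Q·(S₀ − S) = 0.2901 × 203.1 = 58.91 kg VSS/d.

P_X ≈ 58.9 kg VSS/d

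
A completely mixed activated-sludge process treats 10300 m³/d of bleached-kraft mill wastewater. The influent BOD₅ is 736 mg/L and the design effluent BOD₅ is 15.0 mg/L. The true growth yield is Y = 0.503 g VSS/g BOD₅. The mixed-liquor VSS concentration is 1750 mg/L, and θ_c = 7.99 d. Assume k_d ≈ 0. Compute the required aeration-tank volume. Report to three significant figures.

V·X = Y·Q·ΔS·θ_c gives V = 0.503 × 10300 × (736 − 15.0) × 7.99 / 1750 = 17055 m³.

V ≈ 17100 m³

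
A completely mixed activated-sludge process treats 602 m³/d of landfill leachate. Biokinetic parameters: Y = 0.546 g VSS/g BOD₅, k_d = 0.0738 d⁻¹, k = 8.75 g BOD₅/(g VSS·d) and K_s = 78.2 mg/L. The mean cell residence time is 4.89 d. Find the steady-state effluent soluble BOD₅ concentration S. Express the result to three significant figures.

S ≈ 4.84 mg/L

Effluent substrate depends only on kinetics and SRT: S = K_s(1 + k_d θ_c) / [θ_c(Yk − k_d) − 1] = 78.2 × (1 + 0.0738 × 4.89) / [4.89 × (0.546 × 8.75 − 0.0738) − 1] = 106.4 / 22.00 = 4.837 mg/L.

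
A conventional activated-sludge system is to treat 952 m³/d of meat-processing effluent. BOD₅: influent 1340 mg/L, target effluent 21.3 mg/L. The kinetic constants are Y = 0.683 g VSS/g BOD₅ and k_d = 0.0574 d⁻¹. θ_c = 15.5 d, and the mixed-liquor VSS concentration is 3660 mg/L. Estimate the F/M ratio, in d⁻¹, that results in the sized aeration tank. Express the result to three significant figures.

F/M ≈ 0.181 d⁻¹

Steady-state biomass mass balance: V·X·(1 + k_d·θ_c) = Y·Q·(S₀ − S)·θ_c, so V = 0.683 × 952 × (1340 − 21.3) × 15.5 / [3660 × (1 + 0.0574 × 15.5)] = 1.33×10^7 / 6916 = 1922 m³.
Food-to-microorganism ratio F/M = Q S₀ / (V X) = 952 × 1340 / (1922 × 3660) = 0.1814 d⁻¹.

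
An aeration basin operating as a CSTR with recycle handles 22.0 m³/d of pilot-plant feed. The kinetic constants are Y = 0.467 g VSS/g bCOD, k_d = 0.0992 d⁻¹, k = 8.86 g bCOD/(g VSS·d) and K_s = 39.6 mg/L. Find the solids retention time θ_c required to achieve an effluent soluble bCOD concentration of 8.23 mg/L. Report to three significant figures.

θ_c ≈ 1.63 d

From 1/θ_c = Y·k·S/(K_s + S) − k_d: Y·k·S/(K_s+S) = 0.467 × 8.86 × 8.23 / (39.6 + 8.23) = 0.7120 d⁻¹.
Then 1/θ_c = μ − k_d = 0.7120 − 0.0992 = 0.6128 d⁻¹, giving θ_c = 1.632 d.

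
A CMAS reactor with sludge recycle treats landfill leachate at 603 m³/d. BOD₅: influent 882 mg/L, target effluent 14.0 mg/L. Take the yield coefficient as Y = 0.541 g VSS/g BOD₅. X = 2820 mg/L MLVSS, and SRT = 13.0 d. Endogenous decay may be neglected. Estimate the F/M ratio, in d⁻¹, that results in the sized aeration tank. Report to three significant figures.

F/M ≈ 0.144 d⁻¹

Biomass mass balance (decay neglected): V·X = Y·Q·(S₀ − S)·θ_c, so V = 0.541 × 603 × (882 − 14.0) × 13.0 / 2820 = 1305 m³.
F/M = applied load / biomass = Q·S₀/(V·X) = 603 × 882 / (1305 × 2820) = 0.1445 d⁻¹.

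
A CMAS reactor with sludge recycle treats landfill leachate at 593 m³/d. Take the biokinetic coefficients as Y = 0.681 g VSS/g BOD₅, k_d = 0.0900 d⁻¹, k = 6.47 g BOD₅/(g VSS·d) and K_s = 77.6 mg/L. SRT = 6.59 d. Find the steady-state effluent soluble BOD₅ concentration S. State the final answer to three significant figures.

Effluent substrate depends only on kinetics and SRT: S = K_s(1 + k_d θ_c) / [θ_c(Yk − k_d) − 1] = 77.6 × (1 + 0.0900 × 6.59) / [6.59 × (0.681 × 6.47 − 0.0900) − 1] = 123.6 / 27.44 = 4.505 mg/L.

S ≈ 4.50 mg/L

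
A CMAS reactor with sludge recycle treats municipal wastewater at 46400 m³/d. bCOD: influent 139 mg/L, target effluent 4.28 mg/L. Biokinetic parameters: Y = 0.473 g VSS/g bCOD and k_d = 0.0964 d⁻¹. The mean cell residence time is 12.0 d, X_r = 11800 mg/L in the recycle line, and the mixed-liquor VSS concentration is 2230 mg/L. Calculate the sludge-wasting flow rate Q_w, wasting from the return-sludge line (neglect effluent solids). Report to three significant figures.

From the SRT design equation V = Y Q (S₀−S) θ_c / [X (1 + k_d θ_c)] = 0.473 × 46400 × (139 − 4.28) × 12.0 / [2230 × (1 + 0.0964 × 12.0)] = 3.55×10^7 / 4810 = 7377 m³.
Wasting from the return line (neglecting effluent solids): Q_w = V·X / (θ_c·X_r) = 7377 × 2230 / (12.0 × 11800) = 116.2 m³/d.

Q_w ≈ 116 m³/d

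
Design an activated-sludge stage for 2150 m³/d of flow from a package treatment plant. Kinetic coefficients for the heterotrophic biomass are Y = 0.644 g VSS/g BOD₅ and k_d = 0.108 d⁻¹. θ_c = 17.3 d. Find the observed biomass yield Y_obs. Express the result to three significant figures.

Y_obs ≈ 0.225 g VSS/g BOD₅

The observed yield is Y_obs = Y/(1 + k_d·θ_c) = 0.644 / (1 + 0.108 × 17.3) = 0.644 / 2.868 = 0.2245 g VSS per g BOD₅ removed.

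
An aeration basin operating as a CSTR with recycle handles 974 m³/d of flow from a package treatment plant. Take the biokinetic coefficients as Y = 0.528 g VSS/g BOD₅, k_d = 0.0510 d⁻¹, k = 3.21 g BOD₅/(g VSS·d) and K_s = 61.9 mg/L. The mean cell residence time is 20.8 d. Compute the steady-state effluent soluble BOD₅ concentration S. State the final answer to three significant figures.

S ≈ 3.84 mg/L

For a completely mixed reactor with recycle the Lawrence–McCarty relation gives S = K_s·(1 + k_d·θ_c) / [θ_c·(Y·k − k_d) − 1] = 61.9 × (1 + 0.0510 × 20.8) / [20.8 × (0.528 × 3.21 − 0.0510) − 1] = 127.6 / 33.19 = 3.843 mg/L.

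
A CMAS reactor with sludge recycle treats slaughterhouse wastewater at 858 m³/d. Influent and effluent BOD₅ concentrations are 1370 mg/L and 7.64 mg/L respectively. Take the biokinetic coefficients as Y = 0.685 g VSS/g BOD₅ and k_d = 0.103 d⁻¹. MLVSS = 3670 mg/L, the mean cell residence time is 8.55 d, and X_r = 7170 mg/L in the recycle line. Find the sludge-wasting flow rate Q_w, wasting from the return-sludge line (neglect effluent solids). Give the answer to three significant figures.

Steady-state biomass mass balance: V·X·(1 + k_d·θ_c) = Y·Q·(S₀ − S)·θ_c, so V = 0.685 × 858 × (1370 − 7.64) × 8.55 / [3670 × (1 + 0.103 × 8.55)] = 6.85×10^6 / 6902 = 991.9 m³.
Wasting from the return line (neglecting effluent solids): Q_w = V·X / (θ_c·X_r) = 991.9 × 3670 / (8.55 × 7170) = 59.38 m³/d.

Q_w ≈ 59.4 m³/d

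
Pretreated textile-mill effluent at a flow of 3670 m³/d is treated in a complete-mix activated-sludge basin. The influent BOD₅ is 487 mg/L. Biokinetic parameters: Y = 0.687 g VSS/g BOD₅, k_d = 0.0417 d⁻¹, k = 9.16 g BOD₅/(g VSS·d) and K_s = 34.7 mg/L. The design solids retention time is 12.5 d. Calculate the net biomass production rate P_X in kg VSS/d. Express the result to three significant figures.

Effluent substrate depends only on kinetics and SRT: S = K_s(1 + k_d θ_c) / [θ_c(Yk − k_d) − 1] = 34.7 × (1 + 0.0417 × 12.5) / [12.5 × (0.687 × 9.16 − 0.0417) − 1] = 52.79 / 77.14 = 0.6843 mg/L.
Y_obs = Y / (1 + k_d θ_c) = 0.687 / (1 + 0.0417 × 12.5) = 0.687 / 1.521 = 0.4516.
Q·(S₀ − S) = 3670 × (487 − 0.684) × 10⁻³ = 1785 kg/d removed.
Biomass produced: P_X = Y_obs·Q·ΔS = 0.4516 × 1785 ≈ 806.0 kg VSS/d.

P_X ≈ 806 kg VSS/d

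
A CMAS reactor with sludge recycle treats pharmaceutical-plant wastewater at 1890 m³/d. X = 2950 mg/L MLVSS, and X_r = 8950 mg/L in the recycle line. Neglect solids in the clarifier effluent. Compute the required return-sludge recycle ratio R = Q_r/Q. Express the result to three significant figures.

R ≈ 0.492

R = Q_r/Q = X/(X_r − X) = 2950 / (8950 − 2950) = 0.4917.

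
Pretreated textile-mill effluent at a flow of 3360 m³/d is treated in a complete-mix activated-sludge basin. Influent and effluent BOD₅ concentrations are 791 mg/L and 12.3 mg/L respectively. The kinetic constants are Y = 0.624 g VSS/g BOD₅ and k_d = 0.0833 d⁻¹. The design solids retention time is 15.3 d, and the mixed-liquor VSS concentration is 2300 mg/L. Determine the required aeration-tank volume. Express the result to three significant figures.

From the SRT design equation V = Y Q (S₀−S) θ_c / [X (1 + k_d θ_c)] = 0.624 × 3360 × (791 − 12.3) × 15.3 / [2300 × (1 + 0.0833 × 15.3)] = 2.5×10^7 / 5231 = 4775 m³.

V ≈ 4780 m³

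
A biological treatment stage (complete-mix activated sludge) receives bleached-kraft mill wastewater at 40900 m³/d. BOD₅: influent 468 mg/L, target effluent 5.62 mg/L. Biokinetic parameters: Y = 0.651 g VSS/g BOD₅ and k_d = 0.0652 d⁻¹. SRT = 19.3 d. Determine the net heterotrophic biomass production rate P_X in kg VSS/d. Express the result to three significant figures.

The observed yield is Y_obs = Y/(1 + k_d·θ_c) = 0.651 / (1 + 0.0652 × 19.3) = 0.651 / 2.258 = 0.2883 g VSS per g BOD₅ removed.
Mass of BOD₅ removed per day: Q(S₀ − S) = 40900 × 462.4 g/m³ = 18911 kg/d.
Biomass produced: P_X = Y_obs·Q·ΔS = 0.2883 × 18911 ≈ 5451 kg VSS/d.

P_X ≈ 5450 kg VSS/d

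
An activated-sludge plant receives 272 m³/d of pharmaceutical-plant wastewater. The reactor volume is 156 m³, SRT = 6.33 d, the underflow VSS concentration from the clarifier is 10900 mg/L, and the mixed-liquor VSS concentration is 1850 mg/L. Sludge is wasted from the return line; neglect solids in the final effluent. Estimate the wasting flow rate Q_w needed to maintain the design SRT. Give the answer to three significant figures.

Q_w ≈ 4.18 m³/d

θ_c = V·X/(Q_w·X_r) when wasting from the recycle, so Q_w = V·X/(θ_c·X_r) = 156.0 × 1850 / (6.33 × 10900) = 4.183 m³/d.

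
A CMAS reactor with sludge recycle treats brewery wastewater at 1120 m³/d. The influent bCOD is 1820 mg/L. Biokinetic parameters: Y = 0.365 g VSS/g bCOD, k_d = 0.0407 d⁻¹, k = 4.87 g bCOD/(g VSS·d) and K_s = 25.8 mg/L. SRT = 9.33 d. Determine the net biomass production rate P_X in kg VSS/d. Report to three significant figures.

P_X ≈ 539 kg VSS/d

From the Monod/SRT balance for a CMAS, S = K_s·(1+k_d θ_c)/[θ_c·(Y k − k_d) − 1] = 25.8 × (1 + 0.0407 × 9.33) / [9.33 × (0.365 × 4.87 − 0.0407) − 1] = 35.60 / 15.20 = 2.341 mg/L.
The observed yield is Y_obs = Y/(1 + k_d·θ_c) = 0.365 / (1 + 0.0407 × 9.33) = 0.365 / 1.380 = 0.2645 g VSS per g bCOD removed.
Substrate removed = Q·(S₀ − S) = 1120 m³/d × (1820 − 2.34) g/m³ = 2.04×10^6 g/d = 2036 kg/d.
So the net sludge growth is P_X = 0.2645 × 2036 = 538.6 kg VSS/d.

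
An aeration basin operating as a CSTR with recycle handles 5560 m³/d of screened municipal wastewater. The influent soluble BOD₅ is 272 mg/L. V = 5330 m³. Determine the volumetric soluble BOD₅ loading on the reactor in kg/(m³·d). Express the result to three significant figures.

L_v ≈ 0.284 kg soluble BOD₅/(m³·d)

Volumetric loading L_v = Q·S₀ / V = 5560 × 272 g/m³ / 5330 m³ = 283.7 g/(m³·d) = 0.2837 kg soluble BOD₅/(m³·d).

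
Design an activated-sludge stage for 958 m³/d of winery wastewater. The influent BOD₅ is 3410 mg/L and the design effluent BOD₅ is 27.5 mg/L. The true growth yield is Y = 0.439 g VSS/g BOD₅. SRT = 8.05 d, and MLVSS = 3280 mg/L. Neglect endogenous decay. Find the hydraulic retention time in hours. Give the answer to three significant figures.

τ ≈ 87.5 h

V·X = Y·Q·ΔS·θ_c gives V = 0.439 × 958 × (3410 − 27.5) × 8.05 / 3280 = 3491 m³.
τ = V/Q = 3491/958 = 3.644 d, or 87.47 h.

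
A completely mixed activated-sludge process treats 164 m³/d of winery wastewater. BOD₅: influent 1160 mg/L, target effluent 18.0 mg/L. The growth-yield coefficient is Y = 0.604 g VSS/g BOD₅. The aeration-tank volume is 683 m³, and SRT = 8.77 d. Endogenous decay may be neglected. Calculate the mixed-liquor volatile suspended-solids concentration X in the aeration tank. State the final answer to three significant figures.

Without decay, X = Y Q (S₀−S) θ_c / V = 0.604 × 164 × (1160 − 18.0) × 8.77 / 683 = 1453 mg/L.

X ≈ 1450 mg/L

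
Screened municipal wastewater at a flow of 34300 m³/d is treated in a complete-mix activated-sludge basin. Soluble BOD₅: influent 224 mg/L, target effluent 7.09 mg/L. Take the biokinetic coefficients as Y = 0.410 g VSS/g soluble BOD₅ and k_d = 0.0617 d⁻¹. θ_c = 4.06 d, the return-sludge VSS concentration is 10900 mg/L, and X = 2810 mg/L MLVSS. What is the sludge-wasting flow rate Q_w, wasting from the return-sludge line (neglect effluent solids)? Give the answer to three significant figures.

Q_w ≈ 224 m³/d

Rearranging the biomass balance for a CMAS with decay, V = Y·Q·ΔS·θ_c / [X·(1+k_d θ_c)] = 0.410 × 34300 × (224 − 7.09) × 4.06 / [2810 × (1 + 0.0617 × 4.06)] = 1.24×10^7 / 3514 = 3524 m³.
Q_w = (V·X)/(θ_c X_r) = 3524 × 2810 / (4.06 × 10900) = 223.8 m³/d.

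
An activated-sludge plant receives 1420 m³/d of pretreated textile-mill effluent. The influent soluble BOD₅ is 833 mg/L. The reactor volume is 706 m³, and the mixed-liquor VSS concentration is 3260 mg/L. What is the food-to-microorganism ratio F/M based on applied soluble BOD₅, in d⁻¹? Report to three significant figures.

F/M ≈ 0.514 d⁻¹

F/M = applied load / biomass = Q·S₀/(V·X) = 1420 × 833 / (706.0 × 3260) = 0.5139 d⁻¹.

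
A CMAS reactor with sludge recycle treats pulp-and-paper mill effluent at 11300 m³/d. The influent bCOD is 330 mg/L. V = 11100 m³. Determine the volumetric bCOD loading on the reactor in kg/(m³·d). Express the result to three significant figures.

L_v ≈ 0.336 kg bCOD/(m³·d)

Volumetric loading L_v = Q·S₀ / V = 11300 × 330 g/m³ / 11100 m³ = 335.9 g/(m³·d) = 0.3359 kg bCOD/(m³·d).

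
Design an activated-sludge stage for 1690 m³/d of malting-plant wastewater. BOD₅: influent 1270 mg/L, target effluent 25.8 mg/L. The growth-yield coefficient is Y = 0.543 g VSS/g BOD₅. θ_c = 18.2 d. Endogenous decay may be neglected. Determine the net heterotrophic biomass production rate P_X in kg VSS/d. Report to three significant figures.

Since k_d ≈ 0, Y_obs = Y = 0.543 g VSS/g BOD₅.
Q·(S₀ − S) = 1690 × (1270 − 25.8) × 10⁻³ = 2103 kg/d removed.
Net biomass production P_X = Y_obs × Q·(S₀ − S) = 0.5430 × 2103 = 1142 kg VSS/d.

P_X ≈ 1140 kg VSS/d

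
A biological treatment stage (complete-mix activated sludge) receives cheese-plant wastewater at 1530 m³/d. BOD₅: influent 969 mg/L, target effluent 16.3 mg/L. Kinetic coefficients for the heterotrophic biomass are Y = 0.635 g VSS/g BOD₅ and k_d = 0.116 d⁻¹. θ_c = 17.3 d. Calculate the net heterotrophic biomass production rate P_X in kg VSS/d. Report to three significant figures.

P_X ≈ 308 kg VSS/d

Observed yield with endogenous decay: Y_obs = Y / (1 + k_d·θ_c) = 0.635 / (1 + 0.116 × 17.3) = 0.635 / 3.007 = 0.2112 g VSS/g BOD₅.
Mass of BOD₅ removed per day: Q(S₀ − S) = 1530 × 952.7 g/m³ = 1458 kg/d.
Biomass produced: P_X = Y_obs·Q·ΔS = 0.2112 × 1458 ≈ 307.8 kg VSS/d.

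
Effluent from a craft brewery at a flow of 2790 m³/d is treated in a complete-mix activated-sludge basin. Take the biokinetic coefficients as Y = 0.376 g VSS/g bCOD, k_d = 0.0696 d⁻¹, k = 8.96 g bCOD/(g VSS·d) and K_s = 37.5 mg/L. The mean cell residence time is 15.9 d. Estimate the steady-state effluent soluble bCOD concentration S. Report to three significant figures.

S ≈ 1.54 mg/L

For a completely mixed reactor with recycle the Lawrence–McCarty relation gives S = K_s·(1 + k_d·θ_c) / [θ_c·(Y·k − k_d) − 1] = 37.5 × (1 + 0.0696 × 15.9) / [15.9 × (0.376 × 8.96 − 0.0696) − 1] = 79.00 / 51.46 = 1.535 mg/L.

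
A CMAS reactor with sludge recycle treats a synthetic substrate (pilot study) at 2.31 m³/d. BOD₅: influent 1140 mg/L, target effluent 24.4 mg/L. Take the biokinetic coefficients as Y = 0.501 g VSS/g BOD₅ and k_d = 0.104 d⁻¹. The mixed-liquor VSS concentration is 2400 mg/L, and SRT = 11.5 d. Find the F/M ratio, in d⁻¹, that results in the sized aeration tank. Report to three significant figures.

F/M ≈ 0.389 d⁻¹

From the SRT design equation V = Y Q (S₀−S) θ_c / [X (1 + k_d θ_c)] = 0.501 × 2.31 × (1140 − 24.4) × 11.5 / [2400 × (1 + 0.104 × 11.5)] = 1.48×10^4 / 5270 = 2.817 m³.
F/M = applied load / biomass = Q·S₀/(V·X) = 2.31 × 1140 / (2.817 × 2400) = 0.3895 d⁻¹.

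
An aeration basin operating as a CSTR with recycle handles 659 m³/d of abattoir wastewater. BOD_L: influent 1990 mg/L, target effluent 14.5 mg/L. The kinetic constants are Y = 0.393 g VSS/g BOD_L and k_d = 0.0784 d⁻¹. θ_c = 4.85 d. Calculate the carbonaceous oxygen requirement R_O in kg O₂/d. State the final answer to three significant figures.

R_O ≈ 775 kg O₂/d

Correct the yield for decay: Y_obs = Y/(1 + k_d θ_c) = 0.393 / (1 + 0.0784 × 4.85) = 0.393 / 1.380 = 0.2847.
Substrate removed = Q·(S₀ − S) = 659 m³/d × (1990 − 14.5) g/m³ = 1.3×10^6 g/d = 1302 kg/d.
P_X = Y_obs·Q·(S₀ − S) = 0.2847 × 1302 = 370.7 kg VSS/d.
Carbonaceous O₂ demand = substrate oxidised − cell-mass equivalent = 1302 − 1.42 × 370.7 = 775.5 kg O₂/d.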